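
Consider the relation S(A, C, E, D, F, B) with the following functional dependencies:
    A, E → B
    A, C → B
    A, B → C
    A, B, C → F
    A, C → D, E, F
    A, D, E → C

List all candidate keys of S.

{A, B}, {A, C}, {A, E}

No FD produces {A}, so it must be in every candidate key.
{A, B}⁺ = {A, B, C, D, E, F}, which is every attribute, so {A, B} is a candidate key.
{A, C}⁺ = {A, B, C, D, E, F}, which is every attribute, so {A, C} is a candidate key.
{A, E}⁺ = {A, B, C, D, E, F}, which is every attribute, so {A, E} is a candidate key.
No proper subset of any of these is a key, and no other minimal superkey exists.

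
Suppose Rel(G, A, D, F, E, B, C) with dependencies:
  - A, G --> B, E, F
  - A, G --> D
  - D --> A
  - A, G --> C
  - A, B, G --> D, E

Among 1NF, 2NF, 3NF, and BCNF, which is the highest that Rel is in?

Candidate keys: {A, G}, {D, G}. Prime attributes: {A, D, G}.
D --> A: {D}⁺ = {A, D}, which is not all of the attributes, so the left side is not a superkey — BCNF is violated.
Since {A} ⊆ prime attributes and every other non-superkey FD also has a prime right side, the schema is in 3NF.

3NF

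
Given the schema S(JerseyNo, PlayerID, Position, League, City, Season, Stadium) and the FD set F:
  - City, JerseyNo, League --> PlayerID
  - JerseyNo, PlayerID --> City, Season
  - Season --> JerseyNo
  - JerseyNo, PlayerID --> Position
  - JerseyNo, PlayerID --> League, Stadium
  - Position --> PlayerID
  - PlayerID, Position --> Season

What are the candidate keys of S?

{City, JerseyNo, League}, {City, League, Season}, {JerseyNo, PlayerID}, {PlayerID, Season}, {Position}

Closure of {Position} is {City, JerseyNo, League, PlayerID, Position, Season, Stadium}, the whole schema; {Position} is a candidate key.
Closure of {JerseyNo, PlayerID} is {City, JerseyNo, League, PlayerID, Position, Season, Stadium}, the whole schema; {JerseyNo, PlayerID} is a candidate key.
Closure of {PlayerID, Season} is {City, JerseyNo, League, PlayerID, Position, Season, Stadium}, the whole schema; {PlayerID, Season} is a candidate key.
Closure of {City, JerseyNo, League} is {City, JerseyNo, League, PlayerID, Position, Season, Stadium}, the whole schema; {City, JerseyNo, League} is a candidate key.
Closure of {City, League, Season} is {City, JerseyNo, League, PlayerID, Position, Season, Stadium}, the whole schema; {City, League, Season} is a candidate key.
No proper subset of any of these is a key, and no other minimal superkey exists.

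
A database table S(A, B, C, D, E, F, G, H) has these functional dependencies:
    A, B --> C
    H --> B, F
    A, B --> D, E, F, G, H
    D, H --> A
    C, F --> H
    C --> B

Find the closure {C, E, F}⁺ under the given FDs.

{B, C, E, F, H}

Start with {C, E, F}.
C, F --> H applies; add {H} → now {C, E, F, H}.
C --> B applies; add {B} → now {B, C, E, F, H}.
No further FD applies.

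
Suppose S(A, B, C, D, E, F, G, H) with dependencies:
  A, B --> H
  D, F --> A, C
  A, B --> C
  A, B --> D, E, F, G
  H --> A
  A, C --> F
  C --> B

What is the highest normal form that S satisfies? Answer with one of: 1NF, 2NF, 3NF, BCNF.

3NF

Candidate keys: {A, B}, {A, C}, {B, H}, {C, H}, {D, F}. Prime attributes: {A, B, C, D, F, H}.
H --> A: {H}⁺ = {A, H}, which is not all of the attributes, so the left side is not a superkey — BCNF is violated.
But every attribute on its right side ({A}) is prime, and the same holds for every other non-superkey FD, so 3NF still holds.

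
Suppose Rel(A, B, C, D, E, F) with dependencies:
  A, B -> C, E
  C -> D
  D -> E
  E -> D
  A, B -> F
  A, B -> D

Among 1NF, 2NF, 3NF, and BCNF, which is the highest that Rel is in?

2NF

Candidate key: {A, B}. Prime attributes: {A, B}.
For C -> D we have {C}⁺ = {C, D, E}; {C} is not a superkey, so BCNF fails.
Because {D} is non-prime and the left side of C -> D is not a superkey, the relation is not in 3NF.
Checking every proper subset of each key, none determines a non-prime attribute — 2NF is satisfied.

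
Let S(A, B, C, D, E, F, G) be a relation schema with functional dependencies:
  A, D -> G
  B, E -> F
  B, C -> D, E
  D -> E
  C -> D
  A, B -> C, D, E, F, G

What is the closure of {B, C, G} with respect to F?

{B, C, D, E, F, G}

Start with {B, C, G}.
B, C -> D, E applies; add {D, E} → now {B, C, D, E, G}.
B, E -> F applies; add {F} → now {B, C, D, E, F, G}.
No further FD applies.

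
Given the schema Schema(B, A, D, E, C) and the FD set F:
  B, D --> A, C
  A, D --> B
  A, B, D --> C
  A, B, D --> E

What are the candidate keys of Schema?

{A, D}, {B, D}

{D} never appears on the right of any FD, so every key must include it.
{A, D} is a candidate key since {A, D}⁺ = {A, B, C, D, E} covers every attribute.
{B, D} is a candidate key since {B, D}⁺ = {A, B, C, D, E} covers every attribute.
Any other superkey properly contains one of these, so there are no further candidate keys.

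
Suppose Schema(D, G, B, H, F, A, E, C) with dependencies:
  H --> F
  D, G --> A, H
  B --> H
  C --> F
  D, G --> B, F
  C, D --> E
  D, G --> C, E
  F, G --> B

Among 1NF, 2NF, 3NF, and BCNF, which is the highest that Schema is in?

2NF

Candidate key: {D, G}. Prime attributes: {D, G}.
H --> F breaks BCNF: {H}⁺ = {F, H}, so {H} is not a superkey.
H --> F has non-prime {F} on the right and a non-superkey on the left, so 3NF fails.
No non-prime attribute depends on a proper subset of any candidate key, so 2NF holds.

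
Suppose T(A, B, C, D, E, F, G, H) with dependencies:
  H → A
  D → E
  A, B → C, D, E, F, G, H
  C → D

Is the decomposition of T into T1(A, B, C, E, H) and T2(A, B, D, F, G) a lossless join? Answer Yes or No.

Yes

The shared attributes are {A, B} and {A, B}⁺ = {A, B, C, D, E, F, G, H}.
This includes all of T1, so the common attributes are a superkey of T1 — the join is lossless.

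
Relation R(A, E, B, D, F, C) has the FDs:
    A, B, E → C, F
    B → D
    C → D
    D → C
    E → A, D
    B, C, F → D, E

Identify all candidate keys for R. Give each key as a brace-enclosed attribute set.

{B, E}, {B, F}

Attributes never on any right-hand side: {B} — every candidate key must contain it.
{B, E}⁺ = {A, B, C, D, E, F}, which is every attribute, so {B, E} is a candidate key.
{B, F}⁺ = {A, B, C, D, E, F}, which is every attribute, so {B, F} is a candidate key.
These are minimal and exhaustive — every other superkey contains one of them.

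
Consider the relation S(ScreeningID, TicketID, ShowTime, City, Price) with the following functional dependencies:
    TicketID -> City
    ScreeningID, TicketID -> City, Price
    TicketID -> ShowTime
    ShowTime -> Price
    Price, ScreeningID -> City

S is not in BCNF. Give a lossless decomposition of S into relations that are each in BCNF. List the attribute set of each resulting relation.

Candidate key of the original relation: {ScreeningID, TicketID}.
{City, Price, ScreeningID, ShowTime, TicketID}: {TicketID} determines {City, Price, ShowTime, TicketID} here but is not a superkey — split on TicketID -> City, Price, ShowTime, giving {City, Price, ShowTime, TicketID} and {ScreeningID, TicketID}.
{City, Price, ShowTime, TicketID}: {ShowTime} determines {Price, ShowTime} here but is not a superkey — split on ShowTime -> Price, giving {Price, ShowTime} and {City, ShowTime, TicketID}.
{Price, ShowTime}: every determinant is a superkey — BCNF.
{City, ShowTime, TicketID}: every determinant is a superkey — BCNF.
{ScreeningID, TicketID}: every determinant is a superkey — BCNF.

{City, ShowTime, TicketID}; {Price, ShowTime}; {ScreeningID, TicketID}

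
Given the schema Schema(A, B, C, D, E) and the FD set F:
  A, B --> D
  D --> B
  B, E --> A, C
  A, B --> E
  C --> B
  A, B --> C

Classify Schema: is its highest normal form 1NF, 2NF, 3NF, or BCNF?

3NF

Candidate keys: {A, B}, {A, C}, {A, D}, {B, E}, {C, E}, {D, E}. Prime attributes: {A, B, C, D, E}.
D --> B: {D}⁺ = {B, D}, which is not all of the attributes, so the left side is not a superkey — BCNF is violated.
But every attribute on its right side ({B}) is prime, and the same holds for every other non-superkey FD, so 3NF still holds.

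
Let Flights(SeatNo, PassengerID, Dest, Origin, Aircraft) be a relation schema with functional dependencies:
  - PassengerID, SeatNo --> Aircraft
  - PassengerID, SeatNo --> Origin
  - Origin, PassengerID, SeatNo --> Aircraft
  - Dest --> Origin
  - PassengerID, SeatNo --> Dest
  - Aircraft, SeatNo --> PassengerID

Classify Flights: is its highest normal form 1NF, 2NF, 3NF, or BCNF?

2NF

Candidate keys: {Aircraft, SeatNo}, {PassengerID, SeatNo}. Prime attributes: {Aircraft, PassengerID, SeatNo}.
Dest --> Origin: {Dest}⁺ = {Dest, Origin}, which is not all of the attributes, so the left side is not a superkey — BCNF is violated.
Because {Origin} is non-prime and the left side of Dest --> Origin is not a superkey, the relation is not in 3NF.
No non-prime attribute depends on a proper subset of any candidate key, so 2NF holds.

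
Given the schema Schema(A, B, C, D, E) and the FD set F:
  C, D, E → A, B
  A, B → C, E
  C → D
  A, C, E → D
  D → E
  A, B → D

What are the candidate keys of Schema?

{C}⁺ = {A, B, C, D, E}, which is every attribute, so {C} is a candidate key.
{A, B}⁺ = {A, B, C, D, E}, which is every attribute, so {A, B} is a candidate key.
No proper subset of any of these is a key, and no other minimal superkey exists.

{A, B}, {C}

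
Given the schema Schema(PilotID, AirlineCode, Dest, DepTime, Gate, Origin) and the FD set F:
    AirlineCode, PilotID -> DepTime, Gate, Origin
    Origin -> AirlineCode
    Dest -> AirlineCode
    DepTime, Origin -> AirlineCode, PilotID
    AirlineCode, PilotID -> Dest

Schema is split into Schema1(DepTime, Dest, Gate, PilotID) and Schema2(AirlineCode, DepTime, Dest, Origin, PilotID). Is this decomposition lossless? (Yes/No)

Schema1 ∩ Schema2 = {DepTime, Dest, PilotID}; its closure under F is {AirlineCode, DepTime, Dest, Gate, Origin, PilotID}.
Schema1 is contained in that closure, so Schema1 ∩ Schema2 -> Schema1 holds and the join is lossless.

Yes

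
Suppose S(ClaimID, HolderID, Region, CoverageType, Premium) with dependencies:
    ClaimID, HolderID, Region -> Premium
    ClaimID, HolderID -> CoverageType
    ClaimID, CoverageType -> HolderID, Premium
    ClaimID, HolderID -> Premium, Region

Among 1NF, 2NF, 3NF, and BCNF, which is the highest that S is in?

BCNF

Candidate keys: {ClaimID, CoverageType}, {ClaimID, HolderID}. Prime attributes: {ClaimID, CoverageType, HolderID}.
Every FD has a superkey on the left, so the relation is in BCNF.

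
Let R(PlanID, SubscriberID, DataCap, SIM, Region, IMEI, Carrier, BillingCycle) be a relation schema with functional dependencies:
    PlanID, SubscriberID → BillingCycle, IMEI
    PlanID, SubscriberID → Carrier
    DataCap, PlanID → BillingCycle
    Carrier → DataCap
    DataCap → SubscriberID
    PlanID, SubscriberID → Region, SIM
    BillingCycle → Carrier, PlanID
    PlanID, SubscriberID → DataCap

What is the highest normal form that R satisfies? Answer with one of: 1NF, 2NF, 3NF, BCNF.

3NF

Candidate keys: {BillingCycle}, {Carrier, PlanID}, {DataCap, PlanID}, {PlanID, SubscriberID}. Prime attributes: {BillingCycle, Carrier, DataCap, PlanID, SubscriberID}.
Carrier → DataCap breaks BCNF: {Carrier}⁺ = {Carrier, DataCap, SubscriberID}, so {Carrier} is not a superkey.
Its right-hand attributes {DataCap} are all prime, as are those of every other non-superkey FD — the relation is in 3NF.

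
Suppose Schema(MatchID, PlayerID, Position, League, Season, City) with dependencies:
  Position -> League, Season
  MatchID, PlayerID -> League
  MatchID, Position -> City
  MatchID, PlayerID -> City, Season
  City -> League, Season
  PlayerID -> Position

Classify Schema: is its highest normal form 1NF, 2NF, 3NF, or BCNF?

Candidate key: {MatchID, PlayerID}. Prime attributes: {MatchID, PlayerID}.
For Position -> League, Season we have {Position}⁺ = {League, Position, Season}; {Position} is not a superkey, so BCNF fails.
Position -> League, Season has non-prime {League, Season} on the right and a non-superkey on the left, so 3NF fails.
Since {PlayerID} ⊂ {MatchID, PlayerID} and {PlayerID}⁺ ⊇ {League, Position, Season} with {League, Position, Season} non-prime, there is a partial dependency; 2NF fails.

1NF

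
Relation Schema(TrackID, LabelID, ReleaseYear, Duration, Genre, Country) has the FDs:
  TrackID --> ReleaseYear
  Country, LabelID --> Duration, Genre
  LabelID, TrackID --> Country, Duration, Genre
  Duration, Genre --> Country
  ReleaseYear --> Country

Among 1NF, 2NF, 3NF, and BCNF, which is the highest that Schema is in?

Candidate key: {LabelID, TrackID}. Prime attributes: {LabelID, TrackID}.
TrackID --> ReleaseYear breaks BCNF: {TrackID}⁺ = {Country, ReleaseYear, TrackID}, so {TrackID} is not a superkey.
TrackID --> ReleaseYear determines the non-prime attribute {ReleaseYear} from a non-superkey — 3NF is violated.
{TrackID} is a proper subset of the key {LabelID, TrackID}, and {TrackID}⁺ contains the non-prime attributes {Country, ReleaseYear} — a partial dependency, so 2NF is violated.

1NF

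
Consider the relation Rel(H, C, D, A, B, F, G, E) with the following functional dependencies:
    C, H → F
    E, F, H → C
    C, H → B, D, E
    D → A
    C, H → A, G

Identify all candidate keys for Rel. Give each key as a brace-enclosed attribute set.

No FD produces {H}, so it must be in every candidate key.
{C, H} is a candidate key since {C, H}⁺ = {A, B, C, D, E, F, G, H} covers every attribute.
{E, F, H} is a candidate key since {E, F, H}⁺ = {A, B, C, D, E, F, G, H} covers every attribute.
These are minimal and exhaustive — every other superkey contains one of them.

{C, H}, {E, F, H}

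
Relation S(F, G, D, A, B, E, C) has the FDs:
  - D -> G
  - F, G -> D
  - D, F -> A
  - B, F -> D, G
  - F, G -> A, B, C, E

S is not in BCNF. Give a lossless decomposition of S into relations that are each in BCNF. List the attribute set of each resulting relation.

Candidate keys of the original relation: {B, F}, {D, F}, {F, G}.
In {A, B, C, D, E, F, G}, {D} is not a superkey ({D}⁺ restricted to this set is {D, G}), so split on D -> G into {D, G} and {A, B, C, D, E, F}.
{D, G} has no BCNF violation.
{A, B, C, D, E, F} has no BCNF violation.

{A, B, C, D, E, F}; {D, G}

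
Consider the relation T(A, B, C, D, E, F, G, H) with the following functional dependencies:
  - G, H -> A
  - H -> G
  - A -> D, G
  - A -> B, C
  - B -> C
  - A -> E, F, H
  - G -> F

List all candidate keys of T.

{A} is a candidate key since {A}⁺ = {A, B, C, D, E, F, G, H} covers every attribute.
{H} is a candidate key since {H}⁺ = {A, B, C, D, E, F, G, H} covers every attribute.
No proper subset of any of these is a key, and no other minimal superkey exists.

{A}, {H}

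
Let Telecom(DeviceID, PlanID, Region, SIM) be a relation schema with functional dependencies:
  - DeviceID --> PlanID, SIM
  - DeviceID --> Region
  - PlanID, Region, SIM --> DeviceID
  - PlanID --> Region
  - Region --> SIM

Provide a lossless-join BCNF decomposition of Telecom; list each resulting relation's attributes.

{DeviceID, PlanID, Region}; {Region, SIM}

Candidate keys of the original relation: {DeviceID}, {PlanID}.
{DeviceID, PlanID, Region, SIM}: {Region} determines {Region, SIM} here but is not a superkey — split on Region --> SIM, giving {Region, SIM} and {DeviceID, PlanID, Region}.
{Region, SIM} has no BCNF violation.
{DeviceID, PlanID, Region} has no BCNF violation.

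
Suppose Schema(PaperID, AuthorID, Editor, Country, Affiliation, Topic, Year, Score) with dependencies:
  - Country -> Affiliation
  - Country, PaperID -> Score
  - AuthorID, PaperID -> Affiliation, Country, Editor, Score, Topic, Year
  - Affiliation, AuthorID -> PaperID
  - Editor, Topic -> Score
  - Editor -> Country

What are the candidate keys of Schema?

{Affiliation, AuthorID}, {AuthorID, Country}, {AuthorID, Editor}, {AuthorID, PaperID}

No FD produces {AuthorID}, so it must be in every candidate key.
{Affiliation, AuthorID}⁺ = {Affiliation, AuthorID, Country, Editor, PaperID, Score, Topic, Year} — all of the relation — so {Affiliation, AuthorID} is a candidate key.
{AuthorID, Country}⁺ = {Affiliation, AuthorID, Country, Editor, PaperID, Score, Topic, Year} — all of the relation — so {AuthorID, Country} is a candidate key.
{AuthorID, Editor}⁺ = {Affiliation, AuthorID, Country, Editor, PaperID, Score, Topic, Year} — all of the relation — so {AuthorID, Editor} is a candidate key.
{AuthorID, PaperID}⁺ = {Affiliation, AuthorID, Country, Editor, PaperID, Score, Topic, Year} — all of the relation — so {AuthorID, PaperID} is a candidate key.
No proper subset of any of these is a key, and no other minimal superkey exists.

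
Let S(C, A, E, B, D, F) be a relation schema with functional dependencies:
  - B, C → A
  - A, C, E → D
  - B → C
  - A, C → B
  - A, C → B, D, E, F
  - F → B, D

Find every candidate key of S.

{A, C}, {B}, {F}

{B}⁺ = {A, B, C, D, E, F} — all of the relation — so {B} is a candidate key.
{F}⁺ = {A, B, C, D, E, F} — all of the relation — so {F} is a candidate key.
{A, C}⁺ = {A, B, C, D, E, F} — all of the relation — so {A, C} is a candidate key.
These are minimal and exhaustive — every other superkey contains one of them.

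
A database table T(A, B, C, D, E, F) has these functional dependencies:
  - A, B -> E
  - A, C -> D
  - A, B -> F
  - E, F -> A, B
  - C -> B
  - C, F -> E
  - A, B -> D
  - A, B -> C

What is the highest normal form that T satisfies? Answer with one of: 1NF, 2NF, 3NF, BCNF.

3NF

Candidate keys: {A, B}, {A, C}, {C, F}, {E, F}. Prime attributes: {A, B, C, E, F}.
C -> B breaks BCNF: {C}⁺ = {B, C}, so {C} is not a superkey.
But every attribute on its right side ({B}) is prime, and the same holds for every other non-superkey FD, so 3NF still holds.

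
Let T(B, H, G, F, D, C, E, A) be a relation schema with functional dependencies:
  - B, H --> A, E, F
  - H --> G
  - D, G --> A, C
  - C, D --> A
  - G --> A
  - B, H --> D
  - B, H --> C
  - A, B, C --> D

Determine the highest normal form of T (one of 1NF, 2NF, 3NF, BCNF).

Candidate key: {B, H}. Prime attributes: {B, H}.
H --> G: {H}⁺ = {A, G, H}, which is not all of the attributes, so the left side is not a superkey — BCNF is violated.
Because {G} is non-prime and the left side of H --> G is not a superkey, the relation is not in 3NF.
The proper key subset {H} of {B, H} determines non-prime {A, G}, so the relation is not even in 2NF.

1NF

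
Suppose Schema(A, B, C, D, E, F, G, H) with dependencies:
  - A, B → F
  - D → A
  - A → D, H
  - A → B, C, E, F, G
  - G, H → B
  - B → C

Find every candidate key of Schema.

{A}⁺ = {A, B, C, D, E, F, G, H}, which is every attribute, so {A} is a candidate key.
{D}⁺ = {A, B, C, D, E, F, G, H}, which is every attribute, so {D} is a candidate key.
Any other superkey properly contains one of these, so there are no further candidate keys.

{A}, {D}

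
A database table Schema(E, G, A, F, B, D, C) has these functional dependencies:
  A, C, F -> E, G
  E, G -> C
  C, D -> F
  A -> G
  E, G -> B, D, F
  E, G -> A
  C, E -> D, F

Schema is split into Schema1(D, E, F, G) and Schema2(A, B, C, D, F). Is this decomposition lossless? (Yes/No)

No

Common attributes: {D, F}; their closure is {D, F}.
The closure covers neither Schema1 nor Schema2 entirely; the join is not lossless.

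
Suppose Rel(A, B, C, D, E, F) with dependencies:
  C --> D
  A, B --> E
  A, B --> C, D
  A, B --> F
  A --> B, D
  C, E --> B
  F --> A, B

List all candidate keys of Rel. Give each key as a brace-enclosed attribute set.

Closure of {A} is {A, B, C, D, E, F}, the whole schema; {A} is a candidate key.
Closure of {F} is {A, B, C, D, E, F}, the whole schema; {F} is a candidate key.
No proper subset of any of these is a key, and no other minimal superkey exists.

{A}, {F}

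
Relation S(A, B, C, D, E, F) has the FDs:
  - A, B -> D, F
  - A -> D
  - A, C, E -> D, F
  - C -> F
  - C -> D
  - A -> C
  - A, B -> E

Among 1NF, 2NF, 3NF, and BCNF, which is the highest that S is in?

Candidate key: {A, B}. Prime attributes: {A, B}.
A -> D breaks BCNF: {A}⁺ = {A, C, D, F}, so {A} is not a superkey.
A -> D has non-prime {D} on the right and a non-superkey on the left, so 3NF fails.
The proper key subset {A} of {A, B} determines non-prime {C, D, F}, so the relation is not even in 2NF.

1NF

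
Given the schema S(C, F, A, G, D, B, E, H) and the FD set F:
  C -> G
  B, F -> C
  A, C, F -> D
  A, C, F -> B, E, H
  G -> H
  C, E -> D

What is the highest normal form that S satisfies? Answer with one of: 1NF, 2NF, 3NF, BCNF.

1NF

Candidate keys: {A, B, F}, {A, C, F}. Prime attributes: {A, B, C, F}.
For C -> G we have {C}⁺ = {C, G, H}; {C} is not a superkey, so BCNF fails.
C -> G has non-prime {G} on the right and a non-superkey on the left, so 3NF fails.
Since {B, F} ⊂ {A, B, F} and {B, F}⁺ ⊇ {G, H} with {G, H} non-prime, there is a partial dependency; 2NF fails.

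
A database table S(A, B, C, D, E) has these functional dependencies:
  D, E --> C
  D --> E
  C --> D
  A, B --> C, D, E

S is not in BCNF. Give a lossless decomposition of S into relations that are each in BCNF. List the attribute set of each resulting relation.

{A, B, D}; {C, D, E}

Candidate key of the original relation: {A, B}.
Within {A, B, C, D, E}: {D, E}⁺ ∩ {A, B, C, D, E} = {C, D, E}, not the whole set, so D, E --> C violates BCNF; decompose into {C, D, E} and {A, B, D, E}.
{C, D, E} has no BCNF violation.
Within {A, B, D, E}: {D}⁺ ∩ {A, B, D, E} = {D, E}, not the whole set, so D --> E violates BCNF; decompose into {D, E} and {A, B, D}.
{D, E} has no BCNF violation.
{A, B, D} has no BCNF violation.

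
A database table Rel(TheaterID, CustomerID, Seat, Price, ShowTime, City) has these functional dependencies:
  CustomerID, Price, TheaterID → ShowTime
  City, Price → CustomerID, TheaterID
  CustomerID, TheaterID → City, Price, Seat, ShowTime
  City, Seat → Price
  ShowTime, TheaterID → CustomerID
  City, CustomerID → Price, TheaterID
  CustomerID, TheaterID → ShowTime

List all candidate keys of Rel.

{City, CustomerID}, {City, Price}, {City, Seat}, {CustomerID, TheaterID}, {ShowTime, TheaterID}

{City, CustomerID}⁺ = {City, CustomerID, Price, Seat, ShowTime, TheaterID} — all of the relation — so {City, CustomerID} is a candidate key.
{City, Price}⁺ = {City, CustomerID, Price, Seat, ShowTime, TheaterID} — all of the relation — so {City, Price} is a candidate key.
{City, Seat}⁺ = {City, CustomerID, Price, Seat, ShowTime, TheaterID} — all of the relation — so {City, Seat} is a candidate key.
{CustomerID, TheaterID}⁺ = {City, CustomerID, Price, Seat, ShowTime, TheaterID} — all of the relation — so {CustomerID, TheaterID} is a candidate key.
{ShowTime, TheaterID}⁺ = {City, CustomerID, Price, Seat, ShowTime, TheaterID} — all of the relation — so {ShowTime, TheaterID} is a candidate key.
These are minimal and exhaustive — every other superkey contains one of them.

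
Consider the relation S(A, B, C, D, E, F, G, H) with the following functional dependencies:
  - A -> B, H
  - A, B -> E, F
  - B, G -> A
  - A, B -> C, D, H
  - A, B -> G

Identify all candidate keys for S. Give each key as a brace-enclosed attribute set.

{A} is a candidate key since {A}⁺ = {A, B, C, D, E, F, G, H} covers every attribute.
{B, G} is a candidate key since {B, G}⁺ = {A, B, C, D, E, F, G, H} covers every attribute.
No proper subset of any of these is a key, and no other minimal superkey exists.

{A}, {B, G}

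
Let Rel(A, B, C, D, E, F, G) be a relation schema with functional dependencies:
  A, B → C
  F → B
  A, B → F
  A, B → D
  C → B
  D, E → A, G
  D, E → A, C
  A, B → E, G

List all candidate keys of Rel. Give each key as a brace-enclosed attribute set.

Closure of {A, B} is {A, B, C, D, E, F, G}, the whole schema; {A, B} is a candidate key.
Closure of {A, C} is {A, B, C, D, E, F, G}, the whole schema; {A, C} is a candidate key.
Closure of {A, F} is {A, B, C, D, E, F, G}, the whole schema; {A, F} is a candidate key.
Closure of {D, E} is {A, B, C, D, E, F, G}, the whole schema; {D, E} is a candidate key.
Any other superkey properly contains one of these, so there are no further candidate keys.

{A, B}, {A, C}, {A, F}, {D, E}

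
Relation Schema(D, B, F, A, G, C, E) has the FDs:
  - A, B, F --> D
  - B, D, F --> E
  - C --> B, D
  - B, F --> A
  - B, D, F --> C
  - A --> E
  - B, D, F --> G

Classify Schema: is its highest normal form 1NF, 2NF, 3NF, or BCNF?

Candidate keys: {B, F}, {C, F}. Prime attributes: {B, C, F}.
C --> B, D breaks BCNF: {C}⁺ = {B, C, D}, so {C} is not a superkey.
Because {D} is non-prime and the left side of C --> B, D is not a superkey, the relation is not in 3NF.
The proper key subset {C} of {C, F} determines non-prime {D}, so the relation is not even in 2NF.

1NF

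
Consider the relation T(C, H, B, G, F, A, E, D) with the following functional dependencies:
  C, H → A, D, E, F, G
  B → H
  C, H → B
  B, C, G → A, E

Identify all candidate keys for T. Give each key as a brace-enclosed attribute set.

No FD produces {C}, so it must be in every candidate key.
{B, C} is a candidate key since {B, C}⁺ = {A, B, C, D, E, F, G, H} covers every attribute.
{C, H} is a candidate key since {C, H}⁺ = {A, B, C, D, E, F, G, H} covers every attribute.
Any other superkey properly contains one of these, so there are no further candidate keys.

{B, C}, {C, H}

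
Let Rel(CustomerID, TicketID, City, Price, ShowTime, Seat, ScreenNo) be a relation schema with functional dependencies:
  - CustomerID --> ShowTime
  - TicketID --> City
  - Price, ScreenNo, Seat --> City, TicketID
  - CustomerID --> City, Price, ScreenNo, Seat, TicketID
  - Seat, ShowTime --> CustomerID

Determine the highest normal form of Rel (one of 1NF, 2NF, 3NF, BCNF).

2NF

Candidate keys: {CustomerID}, {Seat, ShowTime}. Prime attributes: {CustomerID, Seat, ShowTime}.
For TicketID --> City we have {TicketID}⁺ = {City, TicketID}; {TicketID} is not a superkey, so BCNF fails.
TicketID --> City determines the non-prime attribute {City} from a non-superkey — 3NF is violated.
No proper subset of a key has a non-prime attribute in its closure, so there is no partial dependency; 2NF holds.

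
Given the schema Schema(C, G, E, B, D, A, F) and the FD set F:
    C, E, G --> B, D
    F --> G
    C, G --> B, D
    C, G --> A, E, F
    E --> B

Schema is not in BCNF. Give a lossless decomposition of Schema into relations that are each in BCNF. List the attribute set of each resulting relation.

Candidate keys of the original relation: {C, F}, {C, G}.
In {A, B, C, D, E, F, G}, {F} is not a superkey ({F}⁺ restricted to this set is {F, G}), so split on F --> G into {F, G} and {A, B, C, D, E, F}.
{F, G}: every determinant is a superkey — BCNF.
In {A, B, C, D, E, F}, {E} is not a superkey ({E}⁺ restricted to this set is {B, E}), so split on E --> B into {B, E} and {A, C, D, E, F}.
{B, E}: every determinant is a superkey — BCNF.
{A, C, D, E, F}: every determinant is a superkey — BCNF.

{A, C, D, E, F}; {B, E}; {F, G}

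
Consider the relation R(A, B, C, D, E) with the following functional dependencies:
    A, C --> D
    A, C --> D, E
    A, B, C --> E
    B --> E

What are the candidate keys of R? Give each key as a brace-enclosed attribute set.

Attributes never on any right-hand side: {A, B, C} — every candidate key must contain all of them.
Closure of {A, B, C} is {A, B, C, D, E}, the whole schema; {A, B, C} is a candidate key.
No other minimal set has full closure, so this is the only candidate key.

{A, B, C}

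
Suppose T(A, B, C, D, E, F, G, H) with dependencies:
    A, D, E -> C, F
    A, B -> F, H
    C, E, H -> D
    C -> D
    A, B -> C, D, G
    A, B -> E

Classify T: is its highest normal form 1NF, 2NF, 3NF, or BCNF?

2NF

Candidate key: {A, B}. Prime attributes: {A, B}.
A, D, E -> C, F: {A, D, E}⁺ = {A, C, D, E, F}, which is not all of the attributes, so the left side is not a superkey — BCNF is violated.
A, D, E -> C, F determines the non-prime attributes {C, F} from a non-superkey — 3NF is violated.
No proper subset of a key has a non-prime attribute in its closure, so there is no partial dependency; 2NF holds.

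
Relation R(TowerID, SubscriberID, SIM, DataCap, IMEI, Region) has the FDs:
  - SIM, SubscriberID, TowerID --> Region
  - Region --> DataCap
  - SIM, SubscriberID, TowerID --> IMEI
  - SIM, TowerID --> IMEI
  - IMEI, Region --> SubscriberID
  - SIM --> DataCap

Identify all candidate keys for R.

{Region, SIM, TowerID}, {SIM, SubscriberID, TowerID}

No FD produces {SIM, TowerID}, so they must be in every candidate key.
{Region, SIM, TowerID}⁺ = {DataCap, IMEI, Region, SIM, SubscriberID, TowerID}, which is every attribute, so {Region, SIM, TowerID} is a candidate key.
{SIM, SubscriberID, TowerID}⁺ = {DataCap, IMEI, Region, SIM, SubscriberID, TowerID}, which is every attribute, so {SIM, SubscriberID, TowerID} is a candidate key.
Any other superkey properly contains one of these, so there are no further candidate keys.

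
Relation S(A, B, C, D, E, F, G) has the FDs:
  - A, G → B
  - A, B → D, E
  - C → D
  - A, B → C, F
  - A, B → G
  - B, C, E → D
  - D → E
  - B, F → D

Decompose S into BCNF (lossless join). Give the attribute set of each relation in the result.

{A, B, C, F, G}; {C, D}; {D, E}

Candidate keys of the original relation: {A, B}, {A, G}.
In {A, B, C, D, E, F, G}, {C} is not a superkey ({C}⁺ restricted to this set is {C, D, E}), so split on C → D, E into {C, D, E} and {A, B, C, F, G}.
In {C, D, E}, {D} is not a superkey ({D}⁺ restricted to this set is {D, E}), so split on D → E into {D, E} and {C, D}.
{D, E} has no BCNF violation.
{C, D} has no BCNF violation.
{A, B, C, F, G} has no BCNF violation.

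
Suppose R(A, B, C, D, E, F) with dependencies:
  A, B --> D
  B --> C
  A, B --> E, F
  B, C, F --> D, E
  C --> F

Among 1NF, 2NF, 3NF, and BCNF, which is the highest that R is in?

Candidate key: {A, B}. Prime attributes: {A, B}.
B --> C breaks BCNF: {B}⁺ = {B, C, D, E, F}, so {B} is not a superkey.
B --> C determines the non-prime attribute {C} from a non-superkey — 3NF is violated.
The proper key subset {B} of {A, B} determines non-prime {C, D, E, F}, so the relation is not even in 2NF.

1NF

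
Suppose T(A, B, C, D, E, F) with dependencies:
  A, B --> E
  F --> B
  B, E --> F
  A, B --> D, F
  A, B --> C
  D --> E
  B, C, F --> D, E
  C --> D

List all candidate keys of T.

{A, B}, {A, F}

No FD produces {A}, so it must be in every candidate key.
{A, B} is a candidate key since {A, B}⁺ = {A, B, C, D, E, F} covers every attribute.
{A, F} is a candidate key since {A, F}⁺ = {A, B, C, D, E, F} covers every attribute.
These are minimal and exhaustive — every other superkey contains one of them.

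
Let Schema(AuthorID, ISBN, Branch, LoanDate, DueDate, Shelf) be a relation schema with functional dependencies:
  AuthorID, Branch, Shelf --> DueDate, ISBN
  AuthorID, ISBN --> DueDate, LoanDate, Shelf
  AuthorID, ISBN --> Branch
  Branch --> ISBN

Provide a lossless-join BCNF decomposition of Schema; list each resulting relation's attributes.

{AuthorID, Branch, DueDate, LoanDate, Shelf}; {Branch, ISBN}

Candidate keys of the original relation: {AuthorID, Branch}, {AuthorID, ISBN}.
In {AuthorID, Branch, DueDate, ISBN, LoanDate, Shelf}, {Branch} is not a superkey ({Branch}⁺ restricted to this set is {Branch, ISBN}), so split on Branch --> ISBN into {Branch, ISBN} and {AuthorID, Branch, DueDate, LoanDate, Shelf}.
{Branch, ISBN} is in BCNF.
{AuthorID, Branch, DueDate, LoanDate, Shelf} is in BCNF.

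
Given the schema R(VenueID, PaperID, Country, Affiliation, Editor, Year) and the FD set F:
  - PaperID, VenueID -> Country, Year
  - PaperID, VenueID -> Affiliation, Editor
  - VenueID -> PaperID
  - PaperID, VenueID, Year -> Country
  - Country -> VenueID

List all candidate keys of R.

{Country}, {VenueID}

{Country}⁺ = {Affiliation, Country, Editor, PaperID, VenueID, Year} — all of the relation — so {Country} is a candidate key.
{VenueID}⁺ = {Affiliation, Country, Editor, PaperID, VenueID, Year} — all of the relation — so {VenueID} is a candidate key.
Any other superkey properly contains one of these, so there are no further candidate keys.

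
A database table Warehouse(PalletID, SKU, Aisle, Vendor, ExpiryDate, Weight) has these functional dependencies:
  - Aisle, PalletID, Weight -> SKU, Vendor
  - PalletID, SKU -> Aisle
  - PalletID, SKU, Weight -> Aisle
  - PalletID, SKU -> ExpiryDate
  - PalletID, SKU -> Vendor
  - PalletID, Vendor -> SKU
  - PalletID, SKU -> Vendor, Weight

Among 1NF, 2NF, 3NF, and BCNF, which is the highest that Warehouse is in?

Candidate keys: {Aisle, PalletID, Weight}, {PalletID, SKU}, {PalletID, Vendor}. Prime attributes: {Aisle, PalletID, SKU, Vendor, Weight}.
The left-hand side of every FD is a superkey, so BCNF is satisfied.

BCNF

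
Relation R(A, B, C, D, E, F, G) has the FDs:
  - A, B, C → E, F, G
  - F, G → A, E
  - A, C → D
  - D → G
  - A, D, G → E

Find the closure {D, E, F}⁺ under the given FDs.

Start with {D, E, F}.
D → G applies; add {G} → now {D, E, F, G}.
F, G → A, E applies; add {A} → now {A, D, E, F, G}.
No further FD applies.

{A, D, E, F, G}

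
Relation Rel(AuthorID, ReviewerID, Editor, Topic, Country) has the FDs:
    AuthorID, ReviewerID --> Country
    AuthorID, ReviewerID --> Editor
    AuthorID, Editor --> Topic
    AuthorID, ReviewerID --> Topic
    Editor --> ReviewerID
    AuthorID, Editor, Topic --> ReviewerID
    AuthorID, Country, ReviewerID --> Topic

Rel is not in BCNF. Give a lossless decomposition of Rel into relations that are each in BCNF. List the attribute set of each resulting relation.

Candidate keys of the original relation: {AuthorID, Editor}, {AuthorID, ReviewerID}.
{AuthorID, Country, Editor, ReviewerID, Topic}: {Editor} determines {Editor, ReviewerID} here but is not a superkey — split on Editor --> ReviewerID, giving {Editor, ReviewerID} and {AuthorID, Country, Editor, Topic}.
{Editor, ReviewerID} is in BCNF.
{AuthorID, Country, Editor, Topic} is in BCNF.

{AuthorID, Country, Editor, Topic}; {Editor, ReviewerID}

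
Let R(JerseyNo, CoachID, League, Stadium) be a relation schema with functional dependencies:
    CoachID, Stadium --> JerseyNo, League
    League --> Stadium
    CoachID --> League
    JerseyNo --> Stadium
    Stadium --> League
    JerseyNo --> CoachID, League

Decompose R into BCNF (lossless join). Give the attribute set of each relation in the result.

Candidate keys of the original relation: {CoachID}, {JerseyNo}.
In {CoachID, JerseyNo, League, Stadium}, {League} is not a superkey ({League}⁺ restricted to this set is {League, Stadium}), so split on League --> Stadium into {League, Stadium} and {CoachID, JerseyNo, League}.
{League, Stadium}: every determinant is a superkey — BCNF.
{CoachID, JerseyNo, League}: every determinant is a superkey — BCNF.

{CoachID, JerseyNo, League}; {League, Stadium}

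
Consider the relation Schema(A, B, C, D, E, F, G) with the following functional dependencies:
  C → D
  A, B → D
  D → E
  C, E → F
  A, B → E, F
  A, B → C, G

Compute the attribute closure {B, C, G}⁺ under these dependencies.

Start with {B, C, G}.
C → D applies; add {D} → now {B, C, D, G}.
D → E applies; add {E} → now {B, C, D, E, G}.
C, E → F applies; add {F} → now {B, C, D, E, F, G}.
No further FD applies.

{B, C, D, E, F, G}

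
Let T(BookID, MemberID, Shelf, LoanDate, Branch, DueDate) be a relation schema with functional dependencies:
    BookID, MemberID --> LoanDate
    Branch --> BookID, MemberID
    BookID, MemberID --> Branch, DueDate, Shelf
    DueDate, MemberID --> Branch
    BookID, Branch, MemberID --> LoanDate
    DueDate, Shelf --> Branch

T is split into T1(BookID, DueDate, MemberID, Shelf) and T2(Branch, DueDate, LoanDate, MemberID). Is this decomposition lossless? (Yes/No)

Yes

Common attributes: {DueDate, MemberID}; their closure is {BookID, Branch, DueDate, LoanDate, MemberID, Shelf}.
This includes all of T1, so the common attributes are a superkey of T1 — the join is lossless.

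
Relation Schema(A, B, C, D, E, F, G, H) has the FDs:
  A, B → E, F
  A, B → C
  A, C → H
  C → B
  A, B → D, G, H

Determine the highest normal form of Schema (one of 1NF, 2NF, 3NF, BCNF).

Candidate keys: {A, B}, {A, C}. Prime attributes: {A, B, C}.
C → B breaks BCNF: {C}⁺ = {B, C}, so {C} is not a superkey.
Its right-hand attributes {B} are all prime, as are those of every other non-superkey FD — the relation is in 3NF.

3NF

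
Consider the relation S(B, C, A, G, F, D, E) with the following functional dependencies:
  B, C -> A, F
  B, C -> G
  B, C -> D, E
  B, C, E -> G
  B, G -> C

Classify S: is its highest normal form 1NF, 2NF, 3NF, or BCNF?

Candidate keys: {B, C}, {B, G}. Prime attributes: {B, C, G}.
The left-hand side of every FD is a superkey, so BCNF is satisfied.

BCNF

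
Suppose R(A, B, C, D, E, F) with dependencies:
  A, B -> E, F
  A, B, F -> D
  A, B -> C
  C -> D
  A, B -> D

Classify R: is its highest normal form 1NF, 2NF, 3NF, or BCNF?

Candidate key: {A, B}. Prime attributes: {A, B}.
C -> D breaks BCNF: {C}⁺ = {C, D}, so {C} is not a superkey.
C -> D determines the non-prime attribute {D} from a non-superkey — 3NF is violated.
Checking every proper subset of each key, none determines a non-prime attribute — 2NF is satisfied.

2NF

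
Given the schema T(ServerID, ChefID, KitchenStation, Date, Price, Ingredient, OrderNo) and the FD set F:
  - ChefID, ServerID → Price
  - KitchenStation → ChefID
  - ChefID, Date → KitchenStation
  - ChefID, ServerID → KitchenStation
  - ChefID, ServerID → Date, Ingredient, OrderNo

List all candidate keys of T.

No FD produces {ServerID}, so it must be in every candidate key.
{ChefID, ServerID} is a candidate key since {ChefID, ServerID}⁺ = {ChefID, Date, Ingredient, KitchenStation, OrderNo, Price, ServerID} covers every attribute.
{KitchenStation, ServerID} is a candidate key since {KitchenStation, ServerID}⁺ = {ChefID, Date, Ingredient, KitchenStation, OrderNo, Price, ServerID} covers every attribute.
These are minimal and exhaustive — every other superkey contains one of them.

{ChefID, ServerID}, {KitchenStation, ServerID}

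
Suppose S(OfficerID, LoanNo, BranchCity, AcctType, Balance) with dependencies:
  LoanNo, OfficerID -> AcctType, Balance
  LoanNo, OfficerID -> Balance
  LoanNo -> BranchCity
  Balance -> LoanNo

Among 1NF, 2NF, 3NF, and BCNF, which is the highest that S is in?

Candidate keys: {Balance, OfficerID}, {LoanNo, OfficerID}. Prime attributes: {Balance, LoanNo, OfficerID}.
LoanNo -> BranchCity: {LoanNo}⁺ = {BranchCity, LoanNo}, which is not all of the attributes, so the left side is not a superkey — BCNF is violated.
Because {BranchCity} is non-prime and the left side of LoanNo -> BranchCity is not a superkey, the relation is not in 3NF.
The proper key subset {Balance} of {Balance, OfficerID} determines non-prime {BranchCity}, so the relation is not even in 2NF.

1NF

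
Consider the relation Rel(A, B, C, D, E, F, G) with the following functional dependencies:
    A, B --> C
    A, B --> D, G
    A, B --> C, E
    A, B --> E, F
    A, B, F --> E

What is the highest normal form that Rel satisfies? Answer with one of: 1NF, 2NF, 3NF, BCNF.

Candidate key: {A, B}. Prime attributes: {A, B}.
Every FD has a superkey on the left, so the relation is in BCNF.

BCNF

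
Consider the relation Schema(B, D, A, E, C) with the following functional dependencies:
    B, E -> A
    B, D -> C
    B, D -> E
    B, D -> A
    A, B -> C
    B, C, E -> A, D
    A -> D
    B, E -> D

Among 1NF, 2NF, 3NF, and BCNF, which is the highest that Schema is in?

3NF

Candidate keys: {A, B}, {B, D}, {B, E}. Prime attributes: {A, B, D, E}.
A -> D breaks BCNF: {A}⁺ = {A, D}, so {A} is not a superkey.
But every attribute on its right side ({D}) is prime, and the same holds for every other non-superkey FD, so 3NF still holds.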